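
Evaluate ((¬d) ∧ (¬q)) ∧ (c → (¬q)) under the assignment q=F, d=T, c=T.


Substitute q=F, d=T, c=T:
¬d = F
¬q = T
(¬d) ∧ (¬q) = F ∧ T = F
¬q = T
c → (¬q) = T → T = T
((¬d) ∧ (¬q)) ∧ (c → (¬q)) = F ∧ T = F

F


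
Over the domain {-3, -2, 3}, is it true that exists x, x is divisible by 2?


Evaluate the predicate on each element: -3:False, -2:True, 3:False.
Witness x = -2 satisfies the predicate.

True


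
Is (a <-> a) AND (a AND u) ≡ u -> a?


Compare truth tables:
a | u | φ | ψ
-------------
F | F | F | T
T | F | F | T
F | T | F | F
T | T | T | T
They differ at row 1 (a=F, u=F): φ=F but ψ=T.

No, they are not logically equivalent.


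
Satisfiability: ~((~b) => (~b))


Check all 2 assignments over {b}:
b | φ
-----
False | False
True | False
No assignment makes the formula true.

Unsatisfiable.


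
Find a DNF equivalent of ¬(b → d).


Step 1: Rewrite implication then negate: ¬(¬b ∨ d) = b ∧ ¬d.

b ∧ (¬d)


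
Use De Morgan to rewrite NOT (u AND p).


De Morgan: the negation of a conjunction is the disjunction of the negations.
Distribute NOT across AND, flipping it to OR, and negate each literal.

(NOT u) OR (NOT p)


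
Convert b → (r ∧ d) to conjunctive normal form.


Step 1: Rewrite b → (r ∧ d) as ¬b ∨ (r ∧ d).
Step 2: Distribute ∨ over ∧.

((¬b) ∨ r) ∧ ((¬b) ∨ d)


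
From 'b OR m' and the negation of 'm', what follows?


Disjunctive syllogism: from (P ∨ Q) and ¬P, infer Q.
One disjunct, 'm', is ruled out; the other must hold.

b


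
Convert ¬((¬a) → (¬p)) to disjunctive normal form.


Step 1: Rewrite implication then negate: ¬(¬(¬a) ∨ (¬p)) = (¬a) ∧ ¬(¬p).
Step 2: Eliminate any double negations (¬¬X = X).

(¬a) ∧ p


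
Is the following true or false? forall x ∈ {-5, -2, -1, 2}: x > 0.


Evaluate the predicate on each element: -5:False, -2:False, -1:False, 2:True.
Counterexample x = -5 fails the predicate.

False


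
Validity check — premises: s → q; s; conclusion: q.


This matches the form of modus ponens: the conclusion follows in every model of the premises.

Valid.


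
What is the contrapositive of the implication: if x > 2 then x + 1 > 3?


The contrapositive of (P → Q) is (¬Q → ¬P); it is logically equivalent to the original.
Here P = 'x > 2' and Q = 'x + 1 > 3'.

If not (x + 1 > 3), then not (x > 2).


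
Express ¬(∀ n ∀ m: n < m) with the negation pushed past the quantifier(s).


Negation flips each quantifier (∀↔∃) and negates the inner predicate.
¬(∀ n ∀ m: φ) = ∃ n ∃ m: ¬φ.

∃ n ∃ m: ¬(n < m)


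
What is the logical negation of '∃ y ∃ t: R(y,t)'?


Negation flips each quantifier (∀↔∃) and negates the inner predicate.
¬(∃ y ∃ t: φ) = ∀ y ∀ t: ¬φ.

∀ y ∀ t: ¬(R(y,t))


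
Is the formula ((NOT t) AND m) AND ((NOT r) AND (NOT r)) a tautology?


Build the truth table over {m, r, t}:
m | r | t | φ
-------------
F | F | F | F
T | F | F | T
F | T | F | F
T | T | F | F
F | F | T | F
T | F | T | F
F | T | T | F
T | T | T | F
Counterexample at row 1: with m=F, r=F, t=F, the formula is F.

No, it is not a tautology.


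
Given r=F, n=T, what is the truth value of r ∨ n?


Disjunction is false only when both operands are false.
Substitute: r=F, n=T.
F ∨ T evaluates to T.

T


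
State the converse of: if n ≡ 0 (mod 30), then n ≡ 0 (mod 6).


The converse of (P → Q) is (Q → P). It is not in general equivalent to the original.
Here P = 'n ≡ 0 (mod 30)' and Q = 'n ≡ 0 (mod 6)'.

If n ≡ 0 (mod 6), then n ≡ 0 (mod 30).


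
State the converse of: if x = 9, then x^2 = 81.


The converse of (P → Q) is (Q → P). It is not in general equivalent to the original.
Here P = 'x = 9' and Q = 'x^2 = 81'.

If x^2 = 81, then x = 9.


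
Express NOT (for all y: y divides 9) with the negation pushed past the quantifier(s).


¬(for all x: φ) = there exists x: ¬φ, and ¬(there exists x: φ) = for all x: ¬φ.
Apply to the universal statement.

there exists y: NOT(y divides 9)


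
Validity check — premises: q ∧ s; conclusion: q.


This matches the form of conjunction elimination: the conclusion follows in every model of the premises.

Valid.


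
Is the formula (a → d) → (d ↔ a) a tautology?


Build the truth table over {a, d}:
a | d | φ
---------
F | F | T
T | F | T
F | T | F
T | T | T
Counterexample at row 3: with a=F, d=T, the formula is F.

No, it is not a tautology.


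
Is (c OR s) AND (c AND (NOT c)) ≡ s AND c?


Compare truth tables:
c | s | φ | ψ
-------------
F | F | F | F
T | F | F | F
F | T | F | F
T | T | F | T
They differ at row 4 (c=T, s=T): φ=F but ψ=T.

No, they are not logically equivalent.


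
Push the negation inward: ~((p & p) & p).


De Morgan: the negation of a conjunction is the disjunction of the negations.
Distribute ~ across &, flipping it to |, and negate each literal.

((~p) | (~p)) | (~p)


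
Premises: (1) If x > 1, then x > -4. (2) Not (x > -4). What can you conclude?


Modus tollens: from (P → Q) and ¬Q, infer ¬P.
Q = 'x > -4' is denied; since P → Q, P must also fail.

Not (x > 1).


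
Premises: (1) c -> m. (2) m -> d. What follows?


Hypothetical syllogism: from (P → Q) and (Q → R), infer (P → R).
Chain the two implications through the shared middle term 'm'.

c -> d


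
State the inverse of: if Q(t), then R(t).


The inverse of (P → Q) is (¬P → ¬Q). It is equivalent to the converse, not to the original.
Here P = 'Q(t)' and Q = 'R(t)'.

If not (Q(t)), then not (R(t)).


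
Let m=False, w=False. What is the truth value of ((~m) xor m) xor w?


Substitute m=False, w=False:
~m = True
(~m) xor m = True xor False = True
((~m) xor m) xor w = True xor False = True

True


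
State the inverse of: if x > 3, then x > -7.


The inverse of (P → Q) is (¬P → ¬Q). It is equivalent to the converse, not to the original.
Here P = 'x > 3' and Q = 'x > -7'.

If not (x > 3), then not (x > -7).


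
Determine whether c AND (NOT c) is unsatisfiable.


Truth table over {c}:
c | φ
-----
F | F
T | F
Every row is false.

Yes, it is a contradiction.


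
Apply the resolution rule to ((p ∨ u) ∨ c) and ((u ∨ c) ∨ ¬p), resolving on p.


The clauses contain complementary literals p and ¬p.
Resolution eliminates this pair and disjoins the remaining literals (merging duplicates).

(u ∨ c)


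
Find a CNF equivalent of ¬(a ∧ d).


Step 1: Apply De Morgan: ¬(a ∧ d) = ¬a ∨ ¬d.

(¬a) ∨ (¬d)


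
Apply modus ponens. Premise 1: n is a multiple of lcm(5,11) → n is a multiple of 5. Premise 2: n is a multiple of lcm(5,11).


Modus ponens: from (P → Q) and P, infer Q.
P = 'n is a multiple of lcm(5,11)' is asserted, and P → Q holds, so Q follows.

n is a multiple of 5.


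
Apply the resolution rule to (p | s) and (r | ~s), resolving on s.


The clauses contain complementary literals s and ~s.
Resolution eliminates this pair and disjoins the remaining literals (merging duplicates).

(p | r)


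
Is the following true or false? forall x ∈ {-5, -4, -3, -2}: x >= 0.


Evaluate the predicate on each element: -5:False, -4:False, -3:False, -2:False.
Counterexample x = -5 fails the predicate.

False


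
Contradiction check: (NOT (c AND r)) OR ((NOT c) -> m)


Truth table over {c, m, r}:
c | m | r | φ
-------------
F | F | F | T
T | F | F | T
F | T | F | T
T | T | F | T
F | F | T | T
T | F | T | T
F | T | T | T
T | T | T | T
Satisfying assignment at row 1: c=F, m=F, r=F gives T.

No, it is not a contradiction.


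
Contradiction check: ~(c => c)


Truth table over {c}:
c | φ
-----
False | False
True | False
Every row is false.

Yes, it is a contradiction.


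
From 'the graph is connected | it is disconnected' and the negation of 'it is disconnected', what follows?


Disjunctive syllogism: from (P ∨ Q) and ¬P, infer Q.
One disjunct, 'it is disconnected', is ruled out; the other must hold.

the graph is connected


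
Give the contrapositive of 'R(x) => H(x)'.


The contrapositive of (P → Q) is (¬Q → ¬P); it is logically equivalent to the original.
Here P = 'R(x)' and Q = 'H(x)'.

If not (H(x)), then not (R(x)).


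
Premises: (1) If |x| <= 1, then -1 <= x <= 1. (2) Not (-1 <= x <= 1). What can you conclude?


Modus tollens: from (P → Q) and ¬Q, infer ¬P.
Q = '-1 <= x <= 1' is denied; since P → Q, P must also fail.

Not (|x| <= 1).


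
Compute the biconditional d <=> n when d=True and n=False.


Biconditional is true when both operands have the same truth value.
Substitute: d=True, n=False.
True <=> False evaluates to False.

False


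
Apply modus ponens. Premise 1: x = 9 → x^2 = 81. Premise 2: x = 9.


Modus ponens: from (P → Q) and P, infer Q.
P = 'x = 9' is asserted, and P → Q holds, so Q follows.

x^2 = 81.


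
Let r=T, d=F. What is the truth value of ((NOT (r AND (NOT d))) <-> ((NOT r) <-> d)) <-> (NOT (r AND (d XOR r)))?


Substitute r=T, d=F:
NOT d = T
r AND (NOT d) = T AND T = T
NOT (r AND (NOT d)) = F
NOT r = F
(NOT r) <-> d = F <-> F = T
(NOT (r AND (NOT d))) <-> ((NOT r) <-> d) = F <-> T = F
d XOR r = F XOR T = T
r AND (d XOR r) = T AND T = T
NOT (r AND (d XOR r)) = F
((NOT (r AND (NOT d))) <-> ((NOT r) <-> d)) <-> (NOT (r AND (d XOR r))) = F <-> F = T

T


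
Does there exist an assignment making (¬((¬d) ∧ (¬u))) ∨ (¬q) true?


Search for a satisfying assignment over {d, q, u}.
Try d=F, q=F, u=F: the formula evaluates to T.
A satisfying assignment exists.

Satisfiable.


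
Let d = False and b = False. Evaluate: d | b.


Disjunction is false only when both operands are false.
Substitute: d=False, b=False.
False | False evaluates to False.

False


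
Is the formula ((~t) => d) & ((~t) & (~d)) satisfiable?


Check all 4 assignments over {d, t}:
d | t | φ
---------
False | False | False
True | False | False
False | True | False
True | True | False
No assignment makes the formula true.

Unsatisfiable.


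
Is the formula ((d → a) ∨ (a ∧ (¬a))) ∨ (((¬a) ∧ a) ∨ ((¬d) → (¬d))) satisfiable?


Search for a satisfying assignment over {a, d}.
Try a=F, d=F: the formula evaluates to T.
A satisfying assignment exists.

Satisfiable.


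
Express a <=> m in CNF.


Step 1: Rewrite a ↔ m as (a → m) ∧ (m → a).
Step 2: Rewrite each implication as a disjunction.

((~a) | m) & ((~m) | a)


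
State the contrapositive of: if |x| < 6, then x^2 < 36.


The contrapositive of (P → Q) is (¬Q → ¬P); it is logically equivalent to the original.
Here P = '|x| < 6' and Q = 'x^2 < 36'.

If not (x^2 < 36), then not (|x| < 6).


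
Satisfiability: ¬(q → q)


Check all 2 assignments over {q}:
q | φ
-----
F | F
T | F
No assignment makes the formula true.

Unsatisfiable.


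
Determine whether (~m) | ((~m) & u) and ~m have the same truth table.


Compare truth tables:
m | u | φ | ψ
-------------
False | False | True | True
True | False | False | False
False | True | True | True
True | True | False | False
The columns φ and ψ agree on every row.

Yes, they are logically equivalent.


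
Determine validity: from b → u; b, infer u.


This matches the form of modus ponens: the conclusion follows in every model of the premises.

Valid.


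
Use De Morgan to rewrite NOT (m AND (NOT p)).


De Morgan: the negation of a conjunction is the disjunction of the negations.
Distribute NOT across AND, flipping it to OR, and negate each literal.

(NOT m) OR p


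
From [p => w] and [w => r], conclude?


Hypothetical syllogism: from (P → Q) and (Q → R), infer (P → R).
Chain the two implications through the shared middle term 'w'.

p => r


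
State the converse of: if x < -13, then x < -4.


The converse of (P → Q) is (Q → P). It is not in general equivalent to the original.
Here P = 'x < -13' and Q = 'x < -4'.

If x < -4, then x < -13.


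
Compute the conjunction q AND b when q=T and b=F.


Conjunction is true only when both operands are true.
Substitute: q=T, b=F.
T AND F evaluates to F.

F


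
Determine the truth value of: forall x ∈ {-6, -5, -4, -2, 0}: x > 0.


Evaluate the predicate on each element: -6:False, -5:False, -4:False, -2:False, 0:False.
Counterexample x = -6 fails the predicate.

False


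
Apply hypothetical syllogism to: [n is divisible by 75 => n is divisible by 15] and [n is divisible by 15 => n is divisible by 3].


Hypothetical syllogism: from (P → Q) and (Q → R), infer (P → R).
Chain the two implications through the shared middle term 'n is divisible by 15'.

n is divisible by 75 => n is divisible by 3


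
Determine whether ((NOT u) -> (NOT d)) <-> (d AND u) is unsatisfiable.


Truth table over {d, u}:
d | u | φ
---------
F | F | F
T | F | T
F | T | F
T | T | T
Satisfying assignment at row 2: d=T, u=F gives T.

No, it is not a contradiction.


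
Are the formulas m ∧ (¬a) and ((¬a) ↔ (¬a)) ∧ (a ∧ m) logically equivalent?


Compare truth tables:
a | m | φ | ψ
-------------
F | F | F | F
T | F | F | F
F | T | T | F
T | T | F | T
They differ at row 3 (a=F, m=T): φ=T but ψ=F.

No, they are not logically equivalent.


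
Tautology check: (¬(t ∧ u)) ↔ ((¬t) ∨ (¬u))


Build the truth table over {t, u}:
t | u | φ
---------
F | F | T
T | F | T
F | T | T
T | T | T
Every row evaluates to true.

Yes, it is a tautology.


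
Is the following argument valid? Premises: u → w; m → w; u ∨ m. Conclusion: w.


This matches the form of proof by cases: the conclusion follows in every model of the premises.

Valid.


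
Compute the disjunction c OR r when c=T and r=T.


Disjunction is false only when both operands are false.
Substitute: c=T, r=T.
T OR T evaluates to T.

T


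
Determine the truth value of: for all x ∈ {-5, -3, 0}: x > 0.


Evaluate the predicate on each element: -5:F, -3:F, 0:F.
Counterexample x = -5 fails the predicate.

F


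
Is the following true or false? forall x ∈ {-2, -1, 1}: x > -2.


Evaluate the predicate on each element: -2:False, -1:True, 1:True.
Counterexample x = -2 fails the predicate.

False


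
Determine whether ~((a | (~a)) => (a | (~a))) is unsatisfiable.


Truth table over {a}:
a | φ
-----
False | False
True | False
Every row is false.

Yes, it is a contradiction.


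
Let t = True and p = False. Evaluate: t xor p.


Exclusive or is true when exactly one operand is true.
Substitute: t=True, p=False.
True xor False evaluates to True.

True


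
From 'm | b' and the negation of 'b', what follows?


Disjunctive syllogism: from (P ∨ Q) and ¬P, infer Q.
One disjunct, 'b', is ruled out; the other must hold.

m


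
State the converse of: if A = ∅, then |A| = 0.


The converse of (P → Q) is (Q → P). It is not in general equivalent to the original.
Here P = 'A = ∅' and Q = '|A| = 0'.

If |A| = 0, then A = ∅.


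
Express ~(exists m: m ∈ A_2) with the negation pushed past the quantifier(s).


¬(forall x: φ) = exists x: ¬φ, and ¬(exists x: φ) = forall x: ¬φ.
Apply to the existential statement.

forall m: ~(m ∈ A_2)


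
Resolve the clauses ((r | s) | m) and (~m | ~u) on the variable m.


The clauses contain complementary literals m and ~m.
Resolution eliminates this pair and disjoins the remaining literals (merging duplicates).

((r | s) | ~u)


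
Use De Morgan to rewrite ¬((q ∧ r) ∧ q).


De Morgan: the negation of a conjunction is the disjunction of the negations.
Distribute ¬ across ∧, flipping it to ∨, and negate each literal.

((¬q) ∨ (¬r)) ∨ (¬q)


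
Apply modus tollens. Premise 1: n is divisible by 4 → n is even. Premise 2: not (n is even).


Modus tollens: from (P → Q) and ¬Q, infer ¬P.
Q = 'n is even' is denied; since P → Q, P must also fail.

Not (n is divisible by 4).


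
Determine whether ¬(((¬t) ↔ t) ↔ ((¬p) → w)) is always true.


Build the truth table over {p, t, w}:
p | t | w | φ
-------------
F | F | F | F
T | F | F | T
F | T | F | F
T | T | F | T
F | F | T | T
T | F | T | T
F | T | T | T
T | T | T | T
Counterexample at row 1: with p=F, t=F, w=F, the formula is F.

No, it is not a tautology.


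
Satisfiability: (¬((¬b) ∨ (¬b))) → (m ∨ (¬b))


Search for a satisfying assignment over {b, m}.
Try b=F, m=F: the formula evaluates to T.
A satisfying assignment exists.

Satisfiable.


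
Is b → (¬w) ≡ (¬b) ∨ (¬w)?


Compare truth tables:
b | w | φ | ψ
-------------
F | F | T | T
T | F | T | T
F | T | T | T
T | T | F | F
The columns φ and ψ agree on every row.

Yes, they are logically equivalent.


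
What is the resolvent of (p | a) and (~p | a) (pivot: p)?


The clauses contain complementary literals p and ~p.
Resolution eliminates this pair and disjoins the remaining literals (merging duplicates).

a


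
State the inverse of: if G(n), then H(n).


The inverse of (P → Q) is (¬P → ¬Q). It is equivalent to the converse, not to the original.
Here P = 'G(n)' and Q = 'H(n)'.

If not (G(n)), then not (H(n)).


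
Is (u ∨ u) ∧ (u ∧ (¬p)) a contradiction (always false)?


Truth table over {p, u}:
p | u | φ
---------
F | F | F
T | F | F
F | T | T
T | T | F
Satisfying assignment at row 3: p=F, u=T gives T.

No, it is not a contradiction.


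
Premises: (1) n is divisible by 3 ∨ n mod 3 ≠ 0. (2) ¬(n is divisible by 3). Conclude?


Disjunctive syllogism: from (P ∨ Q) and ¬P, infer Q.
One disjunct, 'n is divisible by 3', is ruled out; the other must hold.

n mod 3 ≠ 0


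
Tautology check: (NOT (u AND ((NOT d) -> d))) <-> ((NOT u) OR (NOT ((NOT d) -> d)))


Build the truth table over {d, u}:
d | u | φ
---------
F | F | T
T | F | T
F | T | T
T | T | T
Every row evaluates to true.

Yes, it is a tautology.


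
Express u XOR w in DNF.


Step 1: u ⊕ w is true exactly when they disagree: (u ∧ ¬w) ∨ (¬u ∧ w).

(u AND (NOT w)) OR ((NOT u) AND w)


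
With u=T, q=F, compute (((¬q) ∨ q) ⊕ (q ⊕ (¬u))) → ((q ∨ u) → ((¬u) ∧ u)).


Substitute u=T, q=F:
¬q = T
(¬q) ∨ q = T ∨ F = T
¬u = F
q ⊕ (¬u) = F ⊕ F = F
((¬q) ∨ q) ⊕ (q ⊕ (¬u)) = T ⊕ F = T
q ∨ u = F ∨ T = T
¬u = F
(¬u) ∧ u = F ∧ T = F
(q ∨ u) → ((¬u) ∧ u) = T → F = F
(((¬q) ∨ q) ⊕ (q ⊕ (¬u))) → ((q ∨ u) → ((¬u) ∧ u)) = T → F = F

F


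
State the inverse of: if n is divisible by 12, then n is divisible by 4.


The inverse of (P → Q) is (¬P → ¬Q). It is equivalent to the converse, not to the original.
Here P = 'n is divisible by 12' and Q = 'n is divisible by 4'.

If not (n is divisible by 12), then not (n is divisible by 4).


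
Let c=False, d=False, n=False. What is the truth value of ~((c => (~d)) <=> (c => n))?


Substitute c=False, d=False, n=False:
~d = True
c => (~d) = False => True = True
c => n = False => False = True
(c => (~d)) <=> (c => n) = True <=> True = True
~((c => (~d)) <=> (c => n)) = False

False


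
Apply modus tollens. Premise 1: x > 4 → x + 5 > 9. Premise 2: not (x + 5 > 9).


Modus tollens: from (P → Q) and ¬Q, infer ¬P.
Q = 'x + 5 > 9' is denied; since P → Q, P must also fail.

Not (x > 4).


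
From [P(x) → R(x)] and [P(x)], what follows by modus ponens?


Modus ponens: from (P → Q) and P, infer Q.
P = 'P(x)' is asserted, and P → Q holds, so Q follows.

R(x).


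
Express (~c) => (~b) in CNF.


Step 1: Rewrite (¬c) → (¬b) as ¬(¬c) ∨ (¬b).
Step 2: Eliminate any double negations (¬¬X = X).

c | (~b)


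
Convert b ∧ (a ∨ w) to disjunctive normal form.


Step 1: Distribute ∧ over ∨: b ∧ (a ∨ w) = (b ∧ a) ∨ (b ∧ w).

(b ∧ a) ∨ (b ∧ w)


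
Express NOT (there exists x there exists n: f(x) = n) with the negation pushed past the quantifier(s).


Negation flips each quantifier (∀↔∃) and negates the inner predicate.
¬(there exists x there exists n: φ) = for all x for all n: ¬φ.

for all x for all n: NOT(f(x) = n)


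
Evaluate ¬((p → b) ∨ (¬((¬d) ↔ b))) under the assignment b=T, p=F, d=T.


Substitute b=T, p=F, d=T:
p → b = F → T = T
¬d = F
(¬d) ↔ b = F ↔ T = F
¬((¬d) ↔ b) = T
(p → b) ∨ (¬((¬d) ↔ b)) = T ∨ T = T
¬((p → b) ∨ (¬((¬d) ↔ b))) = F

F


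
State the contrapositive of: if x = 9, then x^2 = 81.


The contrapositive of (P → Q) is (¬Q → ¬P); it is logically equivalent to the original.
Here P = 'x = 9' and Q = 'x^2 = 81'.

If not (x^2 = 81), then not (x = 9).


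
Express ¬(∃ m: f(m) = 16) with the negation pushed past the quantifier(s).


¬(∀ x: φ) = ∃ x: ¬φ, and ¬(∃ x: φ) = ∀ x: ¬φ.
Apply to the existential statement.

∀ m: ¬(f(m) = 16)


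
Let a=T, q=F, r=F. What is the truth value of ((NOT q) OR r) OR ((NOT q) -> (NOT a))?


Substitute a=T, q=F, r=F:
NOT q = T
(NOT q) OR r = T OR F = T
NOT q = T
NOT a = F
(NOT q) -> (NOT a) = T -> F = F
((NOT q) OR r) OR ((NOT q) -> (NOT a)) = T OR F = T

T


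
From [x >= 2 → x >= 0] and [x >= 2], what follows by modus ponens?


Modus ponens: from (P → Q) and P, infer Q.
P = 'x >= 2' is asserted, and P → Q holds, so Q follows.

x >= 0.


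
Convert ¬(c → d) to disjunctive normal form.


Step 1: Rewrite implication then negate: ¬(¬c ∨ d) = c ∧ ¬d.

c ∧ (¬d)


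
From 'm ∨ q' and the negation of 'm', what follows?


Disjunctive syllogism: from (P ∨ Q) and ¬P, infer Q.
One disjunct, 'm', is ruled out; the other must hold.

q


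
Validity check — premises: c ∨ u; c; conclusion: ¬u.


This is affirming a disjunct (fallacy). There exist truth assignments where the premises are all true but the conclusion is false.

Invalid.


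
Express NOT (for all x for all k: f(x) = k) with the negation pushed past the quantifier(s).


Negation flips each quantifier (∀↔∃) and negates the inner predicate.
¬(for all x for all k: φ) = there exists x there exists k: ¬φ.

there exists x there exists k: NOT(f(x) = k)


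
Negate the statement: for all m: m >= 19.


¬(for all x: φ) = there exists x: ¬φ, and ¬(there exists x: φ) = for all x: ¬φ.
Apply to the universal statement.

there exists m: NOT(m >= 19)


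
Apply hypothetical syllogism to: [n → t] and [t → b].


Hypothetical syllogism: from (P → Q) and (Q → R), infer (P → R).
Chain the two implications through the shared middle term 't'.

n → b


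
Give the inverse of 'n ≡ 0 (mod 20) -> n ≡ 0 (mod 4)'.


The inverse of (P → Q) is (¬P → ¬Q). It is equivalent to the converse, not to the original.
Here P = 'n ≡ 0 (mod 20)' and Q = 'n ≡ 0 (mod 4)'.

If not (n ≡ 0 (mod 20)), then not (n ≡ 0 (mod 4)).


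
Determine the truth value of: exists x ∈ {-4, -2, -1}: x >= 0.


Evaluate the predicate on each element: -4:False, -2:False, -1:False.
No element satisfies the predicate.

False


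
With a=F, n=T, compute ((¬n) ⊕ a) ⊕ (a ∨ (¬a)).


Substitute a=F, n=T:
¬n = F
(¬n) ⊕ a = F ⊕ F = F
¬a = T
a ∨ (¬a) = F ∨ T = T
((¬n) ⊕ a) ⊕ (a ∨ (¬a)) = F ⊕ T = T

T


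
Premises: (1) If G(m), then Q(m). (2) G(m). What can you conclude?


Modus ponens: from (P → Q) and P, infer Q.
P = 'G(m)' is asserted, and P → Q holds, so Q follows.

Q(m).


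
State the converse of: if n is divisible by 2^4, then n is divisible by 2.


The converse of (P → Q) is (Q → P). It is not in general equivalent to the original.
Here P = 'n is divisible by 2^4' and Q = 'n is divisible by 2'.

If n is divisible by 2, then n is divisible by 2^4.


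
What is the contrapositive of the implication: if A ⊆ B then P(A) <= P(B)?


The contrapositive of (P → Q) is (¬Q → ¬P); it is logically equivalent to the original.
Here P = 'A ⊆ B' and Q = 'P(A) <= P(B)'.

If not (P(A) <= P(B)), then not (A ⊆ B).


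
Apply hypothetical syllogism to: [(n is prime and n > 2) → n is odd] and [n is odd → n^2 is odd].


Hypothetical syllogism: from (P → Q) and (Q → R), infer (P → R).
Chain the two implications through the shared middle term 'n is odd'.

(n is prime and n > 2) → n^2 is odd


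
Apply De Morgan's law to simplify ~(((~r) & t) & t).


De Morgan: the negation of a conjunction is the disjunction of the negations.
Distribute ~ across &, flipping it to |, and negate each literal.

(r | (~t)) | (~t)


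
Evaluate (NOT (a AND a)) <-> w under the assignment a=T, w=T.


Substitute a=T, w=T:
a AND a = T AND T = T
NOT (a AND a) = F
(NOT (a AND a)) <-> w = F <-> T = F

F


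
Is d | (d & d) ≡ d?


Compare truth tables:
d | φ | ψ
---------
False | False | False
True | True | True
The columns φ and ψ agree on every row.

Yes, they are logically equivalent.


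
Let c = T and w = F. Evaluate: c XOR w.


Exclusive or is true when exactly one operand is true.
Substitute: c=T, w=F.
T XOR F evaluates to T.

T


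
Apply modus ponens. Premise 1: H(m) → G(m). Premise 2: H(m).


Modus ponens: from (P → Q) and P, infer Q.
P = 'H(m)' is asserted, and P → Q holds, so Q follows.

G(m).


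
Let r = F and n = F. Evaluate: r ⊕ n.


Exclusive or is true when exactly one operand is true.
Substitute: r=F, n=F.
F ⊕ F evaluates to F.

F


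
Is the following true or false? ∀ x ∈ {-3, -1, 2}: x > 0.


Evaluate the predicate on each element: -3:F, -1:F, 2:T.
Counterexample x = -3 fails the predicate.

F


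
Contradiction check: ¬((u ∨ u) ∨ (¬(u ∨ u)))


Truth table over {u}:
u | φ
-----
F | F
T | F
Every row is false.

Yes, it is a contradiction.


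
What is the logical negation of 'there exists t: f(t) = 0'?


¬(for all x: φ) = there exists x: ¬φ, and ¬(there exists x: φ) = for all x: ¬φ.
Apply to the existential statement.

for all t: NOT(f(t) = 0)


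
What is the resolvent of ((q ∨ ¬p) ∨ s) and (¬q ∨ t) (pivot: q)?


The clauses contain complementary literals q and ¬q.
Resolution eliminates this pair and disjoins the remaining literals (merging duplicates).

((s ∨ ¬p) ∨ t)


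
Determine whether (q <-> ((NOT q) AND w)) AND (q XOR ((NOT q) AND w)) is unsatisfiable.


Truth table over {q, w}:
q | w | φ
---------
F | F | F
T | F | F
F | T | F
T | T | F
Every row is false.

Yes, it is a contradiction.


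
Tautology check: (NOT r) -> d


Build the truth table over {d, r}:
d | r | φ
---------
F | F | F
T | F | T
F | T | T
T | T | T
Counterexample at row 1: with d=F, r=F, the formula is F.

No, it is not a tautology.


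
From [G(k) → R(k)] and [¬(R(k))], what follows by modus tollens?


Modus tollens: from (P → Q) and ¬Q, infer ¬P.
Q = 'R(k)' is denied; since P → Q, P must also fail.

Not (G(k)).


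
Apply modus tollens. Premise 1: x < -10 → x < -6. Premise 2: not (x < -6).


Modus tollens: from (P → Q) and ¬Q, infer ¬P.
Q = 'x < -6' is denied; since P → Q, P must also fail.

Not (x < -10).


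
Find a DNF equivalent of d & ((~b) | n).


Step 1: Distribute ∧ over ∨: d ∧ ((¬b) ∨ n) = (d ∧ (¬b)) ∨ (d ∧ n).

(d & (~b)) | (d & n)


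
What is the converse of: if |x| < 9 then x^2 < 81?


The converse of (P → Q) is (Q → P). It is not in general equivalent to the original.
Here P = '|x| < 9' and Q = 'x^2 < 81'.

If x^2 < 81, then |x| < 9.


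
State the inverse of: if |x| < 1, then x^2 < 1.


The inverse of (P → Q) is (¬P → ¬Q). It is equivalent to the converse, not to the original.
Here P = '|x| < 1' and Q = 'x^2 < 1'.

If not (|x| < 1), then not (x^2 < 1).


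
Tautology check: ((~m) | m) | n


Build the truth table over {m, n}:
m | n | φ
---------
False | False | True
True | False | True
False | True | True
True | True | True
Every row evaluates to true.

Yes, it is a tautology.


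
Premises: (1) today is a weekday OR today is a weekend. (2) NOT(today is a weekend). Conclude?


Disjunctive syllogism: from (P ∨ Q) and ¬P, infer Q.
One disjunct, 'today is a weekend', is ruled out; the other must hold.

today is a weekday


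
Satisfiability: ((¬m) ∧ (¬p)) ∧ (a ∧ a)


Search for a satisfying assignment over {a, m, p}.
Try a=T, m=F, p=F: the formula evaluates to T.
A satisfying assignment exists.

Satisfiable.


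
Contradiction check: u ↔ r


Truth table over {r, u}:
r | u | φ
---------
F | F | T
T | F | F
F | T | F
T | T | T
Satisfying assignment at row 1: r=F, u=F gives T.

No, it is not a contradiction.


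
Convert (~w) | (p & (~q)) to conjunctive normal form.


Step 1: Distribute ∨ over ∧: (¬w) ∨ (p ∧ (¬q)) = ((¬w) ∨ p) ∧ ((¬w) ∨ (¬q)).

((~w) | p) & ((~w) | (~q))


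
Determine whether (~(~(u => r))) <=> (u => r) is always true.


Build the truth table over {r, u}:
r | u | φ
---------
False | False | True
True | False | True
False | True | True
True | True | True
Every row evaluates to true.

Yes, it is a tautology.


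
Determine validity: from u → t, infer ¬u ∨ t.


This matches the form of material implication: the conclusion follows in every model of the premises.

Valid.


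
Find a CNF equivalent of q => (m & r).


Step 1: Rewrite q → (m ∧ r) as ¬q ∨ (m ∧ r).
Step 2: Distribute ∨ over ∧.

((~q) | m) & ((~q) | r)


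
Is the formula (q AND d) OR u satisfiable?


Search for a satisfying assignment over {d, q, u}.
Try d=T, q=T, u=F: the formula evaluates to T.
A satisfying assignment exists.

Satisfiable.


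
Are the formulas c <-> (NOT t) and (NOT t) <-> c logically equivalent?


Compare truth tables:
c | t | φ | ψ
-------------
F | F | F | F
T | F | T | T
F | T | T | T
T | T | F | F
The columns φ and ψ agree on every row.

Yes, they are logically equivalent.


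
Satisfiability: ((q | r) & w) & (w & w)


Search for a satisfying assignment over {q, r, w}.
Try q=True, r=False, w=True: the formula evaluates to True.
A satisfying assignment exists.

Satisfiable.


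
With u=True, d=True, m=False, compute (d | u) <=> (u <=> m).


Substitute u=True, d=True, m=False:
d | u = True | True = True
u <=> m = True <=> False = False
(d | u) <=> (u <=> m) = True <=> False = False

False


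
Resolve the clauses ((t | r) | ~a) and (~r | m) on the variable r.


The clauses contain complementary literals r and ~r.
Resolution eliminates this pair and disjoins the remaining literals (merging duplicates).

((t | ~a) | m)


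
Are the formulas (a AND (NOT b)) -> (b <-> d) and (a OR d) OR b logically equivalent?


Compare truth tables:
a | b | d | φ | ψ
-----------------
F | F | F | T | F
T | F | F | T | T
F | T | F | T | T
T | T | F | T | T
F | F | T | T | T
T | F | T | F | T
F | T | T | T | T
T | T | T | T | T
They differ at row 1 (a=F, b=F, d=F): φ=T but ψ=F.

No, they are not logically equivalent.


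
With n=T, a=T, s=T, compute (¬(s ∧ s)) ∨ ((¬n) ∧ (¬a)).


Substitute n=T, a=T, s=T:
s ∧ s = T ∧ T = T
¬(s ∧ s) = F
¬n = F
¬a = F
(¬n) ∧ (¬a) = F ∧ F = F
(¬(s ∧ s)) ∨ ((¬n) ∧ (¬a)) = F ∨ F = F

F


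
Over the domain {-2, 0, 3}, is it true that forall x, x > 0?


Evaluate the predicate on each element: -2:False, 0:False, 3:True.
Counterexample x = -2 fails the predicate.

False


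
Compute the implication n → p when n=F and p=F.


Implication is false only when antecedent is true and consequent is false.
Substitute: n=F, p=F.
F → F evaluates to T.

T


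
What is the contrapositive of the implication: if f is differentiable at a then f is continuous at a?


The contrapositive of (P → Q) is (¬Q → ¬P); it is logically equivalent to the original.
Here P = 'f is differentiable at a' and Q = 'f is continuous at a'.

If not (f is continuous at a), then not (f is differentiable at a).


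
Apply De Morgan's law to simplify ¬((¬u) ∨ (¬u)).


De Morgan: the negation of a disjunction is the conjunction of the negations.
Distribute ¬ across ∨, flipping it to ∧, and negate each literal.

u ∧ u


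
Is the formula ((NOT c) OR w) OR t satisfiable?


Search for a satisfying assignment over {c, t, w}.
Try c=F, t=F, w=F: the formula evaluates to T.
A satisfying assignment exists.

Satisfiable.


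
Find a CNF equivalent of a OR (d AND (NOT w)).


Step 1: Distribute ∨ over ∧: a ∨ (d ∧ (¬w)) = (a ∨ d) ∧ (a ∨ (¬w)).

(a OR d) AND (a OR (NOT w))


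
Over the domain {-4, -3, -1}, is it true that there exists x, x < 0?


Evaluate the predicate on each element: -4:T, -3:T, -1:T.
Witness x = -4 satisfies the predicate.

T


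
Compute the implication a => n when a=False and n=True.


Implication is false only when antecedent is true and consequent is false.
Substitute: a=False, n=True.
False => True evaluates to True.

True


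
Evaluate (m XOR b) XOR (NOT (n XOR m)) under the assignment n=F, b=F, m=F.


Substitute n=F, b=F, m=F:
m XOR b = F XOR F = F
n XOR m = F XOR F = F
NOT (n XOR m) = T
(m XOR b) XOR (NOT (n XOR m)) = F XOR T = T

T


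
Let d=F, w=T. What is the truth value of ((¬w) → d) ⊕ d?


Substitute d=F, w=T:
¬w = F
(¬w) → d = F → F = T
((¬w) → d) ⊕ d = T ⊕ F = T

T


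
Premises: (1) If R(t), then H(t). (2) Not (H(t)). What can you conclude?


Modus tollens: from (P → Q) and ¬Q, infer ¬P.
Q = 'H(t)' is denied; since P → Q, P must also fail.

Not (R(t)).


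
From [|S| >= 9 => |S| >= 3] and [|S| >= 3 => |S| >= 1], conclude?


Hypothetical syllogism: from (P → Q) and (Q → R), infer (P → R).
Chain the two implications through the shared middle term '|S| >= 3'.

|S| >= 9 => |S| >= 1


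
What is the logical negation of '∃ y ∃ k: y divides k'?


Negation flips each quantifier (∀↔∃) and negates the inner predicate.
¬(∃ y ∃ k: φ) = ∀ y ∀ k: ¬φ.

∀ y ∀ k: ¬(y divides k)


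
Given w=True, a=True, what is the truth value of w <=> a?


Biconditional is true when both operands have the same truth value.
Substitute: w=True, a=True.
True <=> True evaluates to True.

True


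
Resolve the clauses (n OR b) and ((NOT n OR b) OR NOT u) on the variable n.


The clauses contain complementary literals n and NOTn.
Resolution eliminates this pair and disjoins the remaining literals (merging duplicates).

(b OR NOT u)


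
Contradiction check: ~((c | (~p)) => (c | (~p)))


Truth table over {c, p}:
c | p | φ
---------
False | False | False
True | False | False
False | True | False
True | True | False
Every row is false.

Yes, it is a contradiction.


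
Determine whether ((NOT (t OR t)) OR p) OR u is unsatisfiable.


Truth table over {p, t, u}:
p | t | u | φ
-------------
F | F | F | T
T | F | F | T
F | T | F | F
T | T | F | T
F | F | T | T
T | F | T | T
F | T | T | T
T | T | T | T
Satisfying assignment at row 1: p=F, t=F, u=F gives T.

No, it is not a contradiction.


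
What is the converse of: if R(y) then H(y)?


The converse of (P → Q) is (Q → P). It is not in general equivalent to the original.
Here P = 'R(y)' and Q = 'H(y)'.

If H(y), then R(y).


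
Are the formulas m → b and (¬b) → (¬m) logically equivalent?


Compare truth tables:
b | m | φ | ψ
-------------
F | F | T | T
T | F | T | T
F | T | F | F
T | T | T | T
The columns φ and ψ agree on every row.

Yes, they are logically equivalent.


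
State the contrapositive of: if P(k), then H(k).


The contrapositive of (P → Q) is (¬Q → ¬P); it is logically equivalent to the original.
Here P = 'P(k)' and Q = 'H(k)'.

If not (H(k)), then not (P(k)).


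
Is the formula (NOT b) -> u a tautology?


Build the truth table over {b, u}:
b | u | φ
---------
F | F | F
T | F | T
F | T | T
T | T | T
Counterexample at row 1: with b=F, u=F, the formula is F.

No, it is not a tautology.


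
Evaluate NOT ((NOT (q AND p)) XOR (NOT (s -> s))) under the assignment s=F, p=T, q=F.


Substitute s=F, p=T, q=F:
q AND p = F AND T = F
NOT (q AND p) = T
s -> s = F -> F = T
NOT (s -> s) = F
(NOT (q AND p)) XOR (NOT (s -> s)) = T XOR F = T
NOT ((NOT (q AND p)) XOR (NOT (s -> s))) = F

F


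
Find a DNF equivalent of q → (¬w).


Step 1: Rewrite q → (¬w) as ¬q ∨ (¬w).

(¬q) ∨ (¬w)


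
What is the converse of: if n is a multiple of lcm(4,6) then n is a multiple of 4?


The converse of (P → Q) is (Q → P). It is not in general equivalent to the original.
Here P = 'n is a multiple of lcm(4,6)' and Q = 'n is a multiple of 4'.

If n is a multiple of 4, then n is a multiple of lcm(4,6).


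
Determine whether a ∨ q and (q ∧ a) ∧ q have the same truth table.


Compare truth tables:
a | q | φ | ψ
-------------
F | F | F | F
T | F | T | F
F | T | T | F
T | T | T | T
They differ at row 2 (a=T, q=F): φ=T but ψ=F.

No, they are not logically equivalent.


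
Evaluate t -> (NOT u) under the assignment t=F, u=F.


Substitute t=F, u=F:
NOT u = T
t -> (NOT u) = F -> T = T

T


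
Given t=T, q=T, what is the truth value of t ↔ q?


Biconditional is true when both operands have the same truth value.
Substitute: t=T, q=T.
T ↔ T evaluates to T.

T


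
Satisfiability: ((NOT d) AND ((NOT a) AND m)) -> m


Search for a satisfying assignment over {a, d, m}.
Try a=F, d=F, m=F: the formula evaluates to T.
A satisfying assignment exists.

Satisfiable.


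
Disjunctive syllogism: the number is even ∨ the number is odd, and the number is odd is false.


Disjunctive syllogism: from (P ∨ Q) and ¬P, infer Q.
One disjunct, 'the number is odd', is ruled out; the other must hold.

the number is even


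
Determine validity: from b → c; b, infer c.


This matches the form of modus ponens: the conclusion follows in every model of the premises.

Valid.


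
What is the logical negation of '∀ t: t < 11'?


¬(∀ x: φ) = ∃ x: ¬φ, and ¬(∃ x: φ) = ∀ x: ¬φ.
Apply to the universal statement.

∃ t: ¬(t < 11)


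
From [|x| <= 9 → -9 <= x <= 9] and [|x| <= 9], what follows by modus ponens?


Modus ponens: from (P → Q) and P, infer Q.
P = '|x| <= 9' is asserted, and P → Q holds, so Q follows.

-9 <= x <= 9.


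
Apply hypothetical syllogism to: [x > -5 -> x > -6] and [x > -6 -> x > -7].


Hypothetical syllogism: from (P → Q) and (Q → R), infer (P → R).
Chain the two implications through the shared middle term 'x > -6'.

x > -5 -> x > -7


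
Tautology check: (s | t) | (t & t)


Build the truth table over {s, t}:
s | t | φ
---------
False | False | False
True | False | True
False | True | True
True | True | True
Counterexample at row 1: with s=False, t=False, the formula is False.

No, it is not a tautology.


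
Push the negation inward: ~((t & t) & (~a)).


De Morgan: the negation of a conjunction is the disjunction of the negations.
Distribute ~ across &, flipping it to |, and negate each literal.

((~t) | (~t)) | a


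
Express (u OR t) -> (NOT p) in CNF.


Step 1: Rewrite as ¬(u ∨ t) ∨ (¬p) = (¬u ∧ ¬t) ∨ (¬p).
Step 2: Distribute ∨ over ∧.

((NOT u) OR (NOT p)) AND ((NOT t) OR (NOT p))


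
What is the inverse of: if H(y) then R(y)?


The inverse of (P → Q) is (¬P → ¬Q). It is equivalent to the converse, not to the original.
Here P = 'H(y)' and Q = 'R(y)'.

If not (H(y)), then not (R(y)).


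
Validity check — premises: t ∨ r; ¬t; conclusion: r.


This matches the form of disjunctive syllogism: the conclusion follows in every model of the premises.

Valid.


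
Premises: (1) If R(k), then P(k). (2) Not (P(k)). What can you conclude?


Modus tollens: from (P → Q) and ¬Q, infer ¬P.
Q = 'P(k)' is denied; since P → Q, P must also fail.

Not (R(k)).
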